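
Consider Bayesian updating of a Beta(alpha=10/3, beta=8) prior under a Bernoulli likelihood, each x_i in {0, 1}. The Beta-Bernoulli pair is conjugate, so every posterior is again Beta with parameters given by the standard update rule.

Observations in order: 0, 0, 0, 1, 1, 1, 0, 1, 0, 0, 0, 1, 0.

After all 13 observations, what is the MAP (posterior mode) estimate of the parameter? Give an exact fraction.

obs 1: x=0 → posterior Beta(10/3, 9)
obs 2: x=0 → posterior Beta(10/3, 10)
obs 3: x=0 → posterior Beta(10/3, 11)
obs 4: x=1 → posterior Beta(13/3, 11)
obs 5: x=1 → posterior Beta(16/3, 11)
obs 6: x=1 → posterior Beta(19/3, 11)
obs 7: x=0 → posterior Beta(19/3, 12)
obs 8: x=1 → posterior Beta(22/3, 12)
obs 9: x=0 → posterior Beta(22/3, 13)
obs 10: x=0 → posterior Beta(22/3, 14)
obs 11: x=0 → posterior Beta(22/3, 15)
obs 12: x=1 → posterior Beta(25/3, 15)
obs 13: x=0 → posterior Beta(25/3, 16)

22/67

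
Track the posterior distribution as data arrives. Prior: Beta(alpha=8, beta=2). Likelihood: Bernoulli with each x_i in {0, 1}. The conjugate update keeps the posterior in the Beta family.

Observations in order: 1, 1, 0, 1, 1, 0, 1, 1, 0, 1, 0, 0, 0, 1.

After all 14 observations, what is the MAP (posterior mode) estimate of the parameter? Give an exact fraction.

15/22

obs 1: x=1 → posterior Beta(9, 2)
obs 2: x=1 → posterior Beta(10, 2)
obs 3: x=0 → posterior Beta(10, 3)
obs 4: x=1 → posterior Beta(11, 3)
obs 5: x=1 → posterior Beta(12, 3)
obs 6: x=0 → posterior Beta(12, 4)
obs 7: x=1 → posterior Beta(13, 4)
obs 8: x=1 → posterior Beta(14, 4)
obs 9: x=0 → posterior Beta(14, 5)
obs 10: x=1 → posterior Beta(15, 5)
obs 11: x=0 → posterior Beta(15, 6)
obs 12: x=0 → posterior Beta(15, 7)
obs 13: x=0 → posterior Beta(15, 8)
obs 14: x=1 → posterior Beta(16, 8)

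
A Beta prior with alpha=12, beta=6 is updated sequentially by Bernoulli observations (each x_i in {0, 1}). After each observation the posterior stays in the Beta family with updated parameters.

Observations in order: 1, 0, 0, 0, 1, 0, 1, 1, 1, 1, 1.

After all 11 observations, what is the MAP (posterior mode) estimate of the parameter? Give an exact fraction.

2/3

obs 1: x=1 → posterior Beta(13, 6)
obs 2: x=0 → posterior Beta(13, 7)
obs 3: x=0 → posterior Beta(13, 8)
obs 4: x=0 → posterior Beta(13, 9)
obs 5: x=1 → posterior Beta(14, 9)
obs 6: x=0 → posterior Beta(14, 10)
obs 7: x=1 → posterior Beta(15, 10)
obs 8: x=1 → posterior Beta(16, 10)
obs 9: x=1 → posterior Beta(17, 10)
obs 10: x=1 → posterior Beta(18, 10)
obs 11: x=1 → posterior Beta(19, 10)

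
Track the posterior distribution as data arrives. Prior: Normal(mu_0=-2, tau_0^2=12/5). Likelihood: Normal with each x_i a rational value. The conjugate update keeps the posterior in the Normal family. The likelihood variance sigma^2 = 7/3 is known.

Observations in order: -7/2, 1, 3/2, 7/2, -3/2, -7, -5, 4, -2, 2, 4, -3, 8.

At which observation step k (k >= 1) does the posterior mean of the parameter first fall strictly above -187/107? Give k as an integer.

k = 2

obs 1: x=-7/2 → posterior Normal(-196/71, 84/71)
obs 2: x=1 → posterior Normal(-160/107, 84/107)
obs 3: x=3/2 → posterior Normal(-106/143, 84/143)
obs 4: x=7/2 → posterior Normal(20/179, 84/179)
obs 5: x=-3/2 → posterior Normal(-34/215, 84/215)
obs 6: x=-7 → posterior Normal(-286/251, 84/251)
obs 7: x=-5 → posterior Normal(-466/287, 12/41)
obs 8: x=4 → posterior Normal(-322/323, 84/323)
obs 9: x=-2 → posterior Normal(-394/359, 84/359)
obs 10: x=2 → posterior Normal(-322/395, 84/395)
obs 11: x=4 → posterior Normal(-178/431, 84/431)
obs 12: x=-3 → posterior Normal(-286/467, 84/467)
obs 13: x=8 → posterior Normal(2/503, 84/503)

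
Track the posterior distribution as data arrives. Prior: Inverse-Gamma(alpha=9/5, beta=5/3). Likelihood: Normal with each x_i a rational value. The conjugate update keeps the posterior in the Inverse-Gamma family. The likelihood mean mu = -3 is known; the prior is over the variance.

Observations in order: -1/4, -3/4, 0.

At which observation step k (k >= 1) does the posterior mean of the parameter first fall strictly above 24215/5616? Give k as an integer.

k = 2

obs 1: x=-1/4 → posterior Inverse-Gamma(23/10, 523/96)
obs 2: x=-3/4 → posterior Inverse-Gamma(14/5, 383/48)
obs 3: x=0 → posterior Inverse-Gamma(33/10, 599/48)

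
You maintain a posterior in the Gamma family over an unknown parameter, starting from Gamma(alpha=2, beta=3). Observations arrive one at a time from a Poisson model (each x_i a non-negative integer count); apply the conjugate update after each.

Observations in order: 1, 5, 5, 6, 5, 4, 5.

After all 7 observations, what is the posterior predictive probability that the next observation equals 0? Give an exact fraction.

1000000000000000000000000000000000/23225154419887808141001767796309131

obs 1: x=1 → posterior Gamma(3, 4)
obs 2: x=5 → posterior Gamma(8, 5)
obs 3: x=5 → posterior Gamma(13, 6)
obs 4: x=6 → posterior Gamma(19, 7)
obs 5: x=5 → posterior Gamma(24, 8)
obs 6: x=4 → posterior Gamma(28, 9)
obs 7: x=5 → posterior Gamma(33, 10)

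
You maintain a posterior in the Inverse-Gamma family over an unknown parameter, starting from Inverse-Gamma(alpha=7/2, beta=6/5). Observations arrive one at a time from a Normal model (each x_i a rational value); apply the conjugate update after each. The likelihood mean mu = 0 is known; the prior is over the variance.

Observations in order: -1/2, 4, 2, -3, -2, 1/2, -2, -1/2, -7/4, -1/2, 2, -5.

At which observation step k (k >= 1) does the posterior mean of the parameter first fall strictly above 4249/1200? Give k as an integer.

k = 5

obs 1: x=-1/2 → posterior Inverse-Gamma(4, 53/40)
obs 2: x=4 → posterior Inverse-Gamma(9/2, 373/40)
obs 3: x=2 → posterior Inverse-Gamma(5, 453/40)
obs 4: x=-3 → posterior Inverse-Gamma(11/2, 633/40)
obs 5: x=-2 → posterior Inverse-Gamma(6, 713/40)
obs 6: x=1/2 → posterior Inverse-Gamma(13/2, 359/20)
obs 7: x=-2 → posterior Inverse-Gamma(7, 399/20)
obs 8: x=-1/2 → posterior Inverse-Gamma(15/2, 803/40)
obs 9: x=-7/4 → posterior Inverse-Gamma(8, 3457/160)
obs 10: x=-1/2 → posterior Inverse-Gamma(17/2, 3477/160)
obs 11: x=2 → posterior Inverse-Gamma(9, 3797/160)
obs 12: x=-5 → posterior Inverse-Gamma(19/2, 5797/160)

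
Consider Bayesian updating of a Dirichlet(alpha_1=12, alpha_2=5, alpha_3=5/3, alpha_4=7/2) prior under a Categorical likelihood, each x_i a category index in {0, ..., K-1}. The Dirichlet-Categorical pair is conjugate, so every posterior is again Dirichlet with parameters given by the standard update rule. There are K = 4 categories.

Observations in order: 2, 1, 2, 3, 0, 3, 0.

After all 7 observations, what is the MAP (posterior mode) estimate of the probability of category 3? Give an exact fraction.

obs 1: x=2 → posterior Dirichlet(12, 5, 8/3, 7/2)
obs 2: x=1 → posterior Dirichlet(12, 6, 8/3, 7/2)
obs 3: x=2 → posterior Dirichlet(12, 6, 11/3, 7/2)
obs 4: x=3 → posterior Dirichlet(12, 6, 11/3, 9/2)
obs 5: x=0 → posterior Dirichlet(13, 6, 11/3, 9/2)
obs 6: x=3 → posterior Dirichlet(13, 6, 11/3, 11/2)
obs 7: x=0 → posterior Dirichlet(14, 6, 11/3, 11/2)

27/151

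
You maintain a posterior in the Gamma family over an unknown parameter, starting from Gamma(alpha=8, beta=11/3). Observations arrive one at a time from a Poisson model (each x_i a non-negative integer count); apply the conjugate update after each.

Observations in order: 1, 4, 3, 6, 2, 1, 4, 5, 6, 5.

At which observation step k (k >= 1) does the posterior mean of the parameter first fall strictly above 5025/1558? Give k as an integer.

k = 10

obs 1: x=1 → posterior Gamma(9, 14/3)
obs 2: x=4 → posterior Gamma(13, 17/3)
obs 3: x=3 → posterior Gamma(16, 20/3)
obs 4: x=6 → posterior Gamma(22, 23/3)
obs 5: x=2 → posterior Gamma(24, 26/3)
obs 6: x=1 → posterior Gamma(25, 29/3)
obs 7: x=4 → posterior Gamma(29, 32/3)
obs 8: x=5 → posterior Gamma(34, 35/3)
obs 9: x=6 → posterior Gamma(40, 38/3)
obs 10: x=5 → posterior Gamma(45, 41/3)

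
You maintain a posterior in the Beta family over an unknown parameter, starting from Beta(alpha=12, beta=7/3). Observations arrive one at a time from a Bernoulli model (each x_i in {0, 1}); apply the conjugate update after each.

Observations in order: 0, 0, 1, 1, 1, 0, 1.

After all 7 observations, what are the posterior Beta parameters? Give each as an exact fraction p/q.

alpha=16, beta=16/3

obs 1: x=0 → posterior Beta(12, 10/3)
obs 2: x=0 → posterior Beta(12, 13/3)
obs 3: x=1 → posterior Beta(13, 13/3)
obs 4: x=1 → posterior Beta(14, 13/3)
obs 5: x=1 → posterior Beta(15, 13/3)
obs 6: x=0 → posterior Beta(15, 16/3)
obs 7: x=1 → posterior Beta(16, 16/3)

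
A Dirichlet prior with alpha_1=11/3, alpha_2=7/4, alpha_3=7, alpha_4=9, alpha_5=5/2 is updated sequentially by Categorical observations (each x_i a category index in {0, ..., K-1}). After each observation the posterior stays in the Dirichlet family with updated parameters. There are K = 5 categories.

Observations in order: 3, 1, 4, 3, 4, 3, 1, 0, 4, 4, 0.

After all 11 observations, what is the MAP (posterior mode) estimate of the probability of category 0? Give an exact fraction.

obs 1: x=3 → posterior Dirichlet(11/3, 7/4, 7, 10, 5/2)
obs 2: x=1 → posterior Dirichlet(11/3, 11/4, 7, 10, 5/2)
obs 3: x=4 → posterior Dirichlet(11/3, 11/4, 7, 10, 7/2)
obs 4: x=3 → posterior Dirichlet(11/3, 11/4, 7, 11, 7/2)
obs 5: x=4 → posterior Dirichlet(11/3, 11/4, 7, 11, 9/2)
obs 6: x=3 → posterior Dirichlet(11/3, 11/4, 7, 12, 9/2)
obs 7: x=1 → posterior Dirichlet(11/3, 15/4, 7, 12, 9/2)
obs 8: x=0 → posterior Dirichlet(14/3, 15/4, 7, 12, 9/2)
obs 9: x=4 → posterior Dirichlet(14/3, 15/4, 7, 12, 11/2)
obs 10: x=4 → posterior Dirichlet(14/3, 15/4, 7, 12, 13/2)
obs 11: x=0 → posterior Dirichlet(17/3, 15/4, 7, 12, 13/2)

56/359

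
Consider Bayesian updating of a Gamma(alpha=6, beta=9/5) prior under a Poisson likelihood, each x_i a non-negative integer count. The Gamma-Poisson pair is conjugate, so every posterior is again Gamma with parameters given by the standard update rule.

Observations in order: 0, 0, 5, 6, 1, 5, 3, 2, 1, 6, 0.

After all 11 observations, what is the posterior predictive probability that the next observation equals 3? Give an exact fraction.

532732100432740456147671272852942225988160736498871480759112171520000/2506941462891348529746640537694335551504869533133949980989904525881347

obs 1: x=0 → posterior Gamma(6, 14/5)
obs 2: x=0 → posterior Gamma(6, 19/5)
obs 3: x=5 → posterior Gamma(11, 24/5)
obs 4: x=6 → posterior Gamma(17, 29/5)
obs 5: x=1 → posterior Gamma(18, 34/5)
obs 6: x=5 → posterior Gamma(23, 39/5)
obs 7: x=3 → posterior Gamma(26, 44/5)
obs 8: x=2 → posterior Gamma(28, 49/5)
obs 9: x=1 → posterior Gamma(29, 54/5)
obs 10: x=6 → posterior Gamma(35, 59/5)
obs 11: x=0 → posterior Gamma(35, 64/5)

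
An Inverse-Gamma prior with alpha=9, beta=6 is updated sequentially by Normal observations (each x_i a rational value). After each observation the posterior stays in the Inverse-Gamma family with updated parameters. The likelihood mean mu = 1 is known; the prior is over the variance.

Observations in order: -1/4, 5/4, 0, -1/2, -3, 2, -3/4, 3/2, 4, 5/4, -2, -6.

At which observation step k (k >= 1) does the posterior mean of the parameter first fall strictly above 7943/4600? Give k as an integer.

obs 1: x=-1/4 → posterior Inverse-Gamma(19/2, 217/32)
obs 2: x=5/4 → posterior Inverse-Gamma(10, 109/16)
obs 3: x=0 → posterior Inverse-Gamma(21/2, 117/16)
obs 4: x=-1/2 → posterior Inverse-Gamma(11, 135/16)
obs 5: x=-3 → posterior Inverse-Gamma(23/2, 263/16)
obs 6: x=2 → posterior Inverse-Gamma(12, 271/16)
obs 7: x=-3/4 → posterior Inverse-Gamma(25/2, 591/32)
obs 8: x=3/2 → posterior Inverse-Gamma(13, 595/32)
obs 9: x=4 → posterior Inverse-Gamma(27/2, 739/32)
obs 10: x=5/4 → posterior Inverse-Gamma(14, 185/8)
obs 11: x=-2 → posterior Inverse-Gamma(29/2, 221/8)
obs 12: x=-6 → posterior Inverse-Gamma(15, 417/8)

k = 9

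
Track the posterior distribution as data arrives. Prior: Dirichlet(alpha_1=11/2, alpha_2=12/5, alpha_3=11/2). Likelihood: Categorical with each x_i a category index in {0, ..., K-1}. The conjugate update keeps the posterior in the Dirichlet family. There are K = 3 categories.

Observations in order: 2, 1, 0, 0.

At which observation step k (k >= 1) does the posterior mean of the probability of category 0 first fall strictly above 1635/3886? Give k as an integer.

k = 4

obs 1: x=2 → posterior Dirichlet(11/2, 12/5, 13/2)
obs 2: x=1 → posterior Dirichlet(11/2, 17/5, 13/2)
obs 3: x=0 → posterior Dirichlet(13/2, 17/5, 13/2)
obs 4: x=0 → posterior Dirichlet(15/2, 17/5, 13/2)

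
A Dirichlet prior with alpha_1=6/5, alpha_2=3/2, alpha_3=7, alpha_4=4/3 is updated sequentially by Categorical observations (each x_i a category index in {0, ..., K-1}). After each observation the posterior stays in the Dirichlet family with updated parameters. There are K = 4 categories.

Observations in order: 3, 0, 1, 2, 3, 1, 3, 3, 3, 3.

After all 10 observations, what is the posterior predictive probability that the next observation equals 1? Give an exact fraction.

105/631

obs 1: x=3 → posterior Dirichlet(6/5, 3/2, 7, 7/3)
obs 2: x=0 → posterior Dirichlet(11/5, 3/2, 7, 7/3)
obs 3: x=1 → posterior Dirichlet(11/5, 5/2, 7, 7/3)
obs 4: x=2 → posterior Dirichlet(11/5, 5/2, 8, 7/3)
obs 5: x=3 → posterior Dirichlet(11/5, 5/2, 8, 10/3)
obs 6: x=1 → posterior Dirichlet(11/5, 7/2, 8, 10/3)
obs 7: x=3 → posterior Dirichlet(11/5, 7/2, 8, 13/3)
obs 8: x=3 → posterior Dirichlet(11/5, 7/2, 8, 16/3)
obs 9: x=3 → posterior Dirichlet(11/5, 7/2, 8, 19/3)
obs 10: x=3 → posterior Dirichlet(11/5, 7/2, 8, 22/3)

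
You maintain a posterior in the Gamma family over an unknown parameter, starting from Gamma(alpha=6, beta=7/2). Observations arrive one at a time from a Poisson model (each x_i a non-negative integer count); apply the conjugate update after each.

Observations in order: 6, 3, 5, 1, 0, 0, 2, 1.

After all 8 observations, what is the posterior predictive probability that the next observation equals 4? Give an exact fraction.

5394176581208710203307141781984236512/55511151231257827021181583404541015625

obs 1: x=6 → posterior Gamma(12, 9/2)
obs 2: x=3 → posterior Gamma(15, 11/2)
obs 3: x=5 → posterior Gamma(20, 13/2)
obs 4: x=1 → posterior Gamma(21, 15/2)
obs 5: x=0 → posterior Gamma(21, 17/2)
obs 6: x=0 → posterior Gamma(21, 19/2)
obs 7: x=2 → posterior Gamma(23, 21/2)
obs 8: x=1 → posterior Gamma(24, 23/2)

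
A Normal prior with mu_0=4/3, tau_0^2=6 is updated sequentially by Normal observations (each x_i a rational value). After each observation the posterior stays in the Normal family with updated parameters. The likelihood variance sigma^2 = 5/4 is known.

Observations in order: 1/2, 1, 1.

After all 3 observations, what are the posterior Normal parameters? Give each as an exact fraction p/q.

obs 1: x=1/2 → posterior Normal(56/87, 30/29)
obs 2: x=1 → posterior Normal(128/159, 30/53)
obs 3: x=1 → posterior Normal(200/231, 30/77)

mu_0=200/231, tau_0^2=30/77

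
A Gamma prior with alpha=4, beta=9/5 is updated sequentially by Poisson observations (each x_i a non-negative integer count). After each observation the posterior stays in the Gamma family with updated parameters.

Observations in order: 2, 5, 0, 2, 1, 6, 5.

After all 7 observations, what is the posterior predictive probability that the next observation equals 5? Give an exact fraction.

obs 1: x=2 → posterior Gamma(6, 14/5)
obs 2: x=5 → posterior Gamma(11, 19/5)
obs 3: x=0 → posterior Gamma(11, 24/5)
obs 4: x=2 → posterior Gamma(13, 29/5)
obs 5: x=1 → posterior Gamma(14, 34/5)
obs 6: x=6 → posterior Gamma(20, 39/5)
obs 7: x=5 → posterior Gamma(25, 44/5)

6467267100160868489055260745697702327615488000000/72574551534231909331741171093173785967490646405143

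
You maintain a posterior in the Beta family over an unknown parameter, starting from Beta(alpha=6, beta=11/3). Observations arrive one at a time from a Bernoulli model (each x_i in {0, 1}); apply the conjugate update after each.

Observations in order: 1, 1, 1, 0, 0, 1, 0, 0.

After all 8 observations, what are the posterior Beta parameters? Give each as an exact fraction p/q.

alpha=10, beta=23/3

obs 1: x=1 → posterior Beta(7, 11/3)
obs 2: x=1 → posterior Beta(8, 11/3)
obs 3: x=1 → posterior Beta(9, 11/3)
obs 4: x=0 → posterior Beta(9, 14/3)
obs 5: x=0 → posterior Beta(9, 17/3)
obs 6: x=1 → posterior Beta(10, 17/3)
obs 7: x=0 → posterior Beta(10, 20/3)
obs 8: x=0 → posterior Beta(10, 23/3)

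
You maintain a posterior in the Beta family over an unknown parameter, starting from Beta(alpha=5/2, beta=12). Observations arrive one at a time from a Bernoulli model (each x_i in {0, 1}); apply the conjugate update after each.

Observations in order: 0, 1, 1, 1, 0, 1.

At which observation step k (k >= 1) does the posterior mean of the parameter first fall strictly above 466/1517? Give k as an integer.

obs 1: x=0 → posterior Beta(5/2, 13)
obs 2: x=1 → posterior Beta(7/2, 13)
obs 3: x=1 → posterior Beta(9/2, 13)
obs 4: x=1 → posterior Beta(11/2, 13)
obs 5: x=0 → posterior Beta(11/2, 14)
obs 6: x=1 → posterior Beta(13/2, 14)

k = 6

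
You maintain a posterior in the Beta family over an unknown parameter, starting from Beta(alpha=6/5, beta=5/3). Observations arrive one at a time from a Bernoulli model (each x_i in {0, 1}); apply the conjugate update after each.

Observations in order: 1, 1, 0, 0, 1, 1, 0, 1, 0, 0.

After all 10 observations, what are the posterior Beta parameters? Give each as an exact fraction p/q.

obs 1: x=1 → posterior Beta(11/5, 5/3)
obs 2: x=1 → posterior Beta(16/5, 5/3)
obs 3: x=0 → posterior Beta(16/5, 8/3)
obs 4: x=0 → posterior Beta(16/5, 11/3)
obs 5: x=1 → posterior Beta(21/5, 11/3)
obs 6: x=1 → posterior Beta(26/5, 11/3)
obs 7: x=0 → posterior Beta(26/5, 14/3)
obs 8: x=1 → posterior Beta(31/5, 14/3)
obs 9: x=0 → posterior Beta(31/5, 17/3)
obs 10: x=0 → posterior Beta(31/5, 20/3)

alpha=31/5, beta=20/3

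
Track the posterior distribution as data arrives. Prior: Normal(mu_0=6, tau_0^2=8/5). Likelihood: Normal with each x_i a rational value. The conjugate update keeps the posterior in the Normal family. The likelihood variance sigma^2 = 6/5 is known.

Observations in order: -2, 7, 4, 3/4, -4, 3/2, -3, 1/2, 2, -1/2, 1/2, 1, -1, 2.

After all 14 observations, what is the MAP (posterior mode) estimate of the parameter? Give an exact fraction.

obs 1: x=-2 → posterior Normal(10/7, 24/35)
obs 2: x=7 → posterior Normal(38/11, 24/55)
obs 3: x=4 → posterior Normal(18/5, 8/25)
obs 4: x=3/4 → posterior Normal(3, 24/95)
obs 5: x=-4 → posterior Normal(41/23, 24/115)
obs 6: x=3/2 → posterior Normal(47/27, 8/45)
obs 7: x=-3 → posterior Normal(35/31, 24/155)
obs 8: x=1/2 → posterior Normal(37/35, 24/175)
obs 9: x=2 → posterior Normal(15/13, 8/65)
obs 10: x=-1/2 → posterior Normal(1, 24/215)
obs 11: x=1/2 → posterior Normal(45/47, 24/235)
obs 12: x=1 → posterior Normal(49/51, 8/85)
obs 13: x=-1 → posterior Normal(9/11, 24/275)
obs 14: x=2 → posterior Normal(53/59, 24/295)

53/59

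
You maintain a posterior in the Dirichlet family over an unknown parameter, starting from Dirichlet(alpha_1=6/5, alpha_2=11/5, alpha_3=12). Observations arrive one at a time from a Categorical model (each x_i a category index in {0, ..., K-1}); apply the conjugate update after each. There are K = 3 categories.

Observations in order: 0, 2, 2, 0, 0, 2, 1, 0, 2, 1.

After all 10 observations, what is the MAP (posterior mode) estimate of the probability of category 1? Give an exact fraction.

obs 1: x=0 → posterior Dirichlet(11/5, 11/5, 12)
obs 2: x=2 → posterior Dirichlet(11/5, 11/5, 13)
obs 3: x=2 → posterior Dirichlet(11/5, 11/5, 14)
obs 4: x=0 → posterior Dirichlet(16/5, 11/5, 14)
obs 5: x=0 → posterior Dirichlet(21/5, 11/5, 14)
obs 6: x=2 → posterior Dirichlet(21/5, 11/5, 15)
obs 7: x=1 → posterior Dirichlet(21/5, 16/5, 15)
obs 8: x=0 → posterior Dirichlet(26/5, 16/5, 15)
obs 9: x=2 → posterior Dirichlet(26/5, 16/5, 16)
obs 10: x=1 → posterior Dirichlet(26/5, 21/5, 16)

1/7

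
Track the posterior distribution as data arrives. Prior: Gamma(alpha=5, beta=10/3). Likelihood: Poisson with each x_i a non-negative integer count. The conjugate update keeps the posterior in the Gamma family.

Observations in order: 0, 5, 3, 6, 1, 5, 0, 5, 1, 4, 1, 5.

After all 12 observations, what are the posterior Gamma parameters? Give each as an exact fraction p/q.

alpha=41, beta=46/3

obs 1: x=0 → posterior Gamma(5, 13/3)
obs 2: x=5 → posterior Gamma(10, 16/3)
obs 3: x=3 → posterior Gamma(13, 19/3)
obs 4: x=6 → posterior Gamma(19, 22/3)
obs 5: x=1 → posterior Gamma(20, 25/3)
obs 6: x=5 → posterior Gamma(25, 28/3)
obs 7: x=0 → posterior Gamma(25, 31/3)
obs 8: x=5 → posterior Gamma(30, 34/3)
obs 9: x=1 → posterior Gamma(31, 37/3)
obs 10: x=4 → posterior Gamma(35, 40/3)
obs 11: x=1 → posterior Gamma(36, 43/3)
obs 12: x=5 → posterior Gamma(41, 46/3)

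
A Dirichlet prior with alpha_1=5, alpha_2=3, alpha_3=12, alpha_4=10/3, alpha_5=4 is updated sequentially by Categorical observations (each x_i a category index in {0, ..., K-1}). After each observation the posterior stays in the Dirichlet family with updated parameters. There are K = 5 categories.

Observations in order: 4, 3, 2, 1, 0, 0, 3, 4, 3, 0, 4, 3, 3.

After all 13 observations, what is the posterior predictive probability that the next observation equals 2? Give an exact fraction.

obs 1: x=4 → posterior Dirichlet(5, 3, 12, 10/3, 5)
obs 2: x=3 → posterior Dirichlet(5, 3, 12, 13/3, 5)
obs 3: x=2 → posterior Dirichlet(5, 3, 13, 13/3, 5)
obs 4: x=1 → posterior Dirichlet(5, 4, 13, 13/3, 5)
obs 5: x=0 → posterior Dirichlet(6, 4, 13, 13/3, 5)
obs 6: x=0 → posterior Dirichlet(7, 4, 13, 13/3, 5)
obs 7: x=3 → posterior Dirichlet(7, 4, 13, 16/3, 5)
obs 8: x=4 → posterior Dirichlet(7, 4, 13, 16/3, 6)
obs 9: x=3 → posterior Dirichlet(7, 4, 13, 19/3, 6)
obs 10: x=0 → posterior Dirichlet(8, 4, 13, 19/3, 6)
obs 11: x=4 → posterior Dirichlet(8, 4, 13, 19/3, 7)
obs 12: x=3 → posterior Dirichlet(8, 4, 13, 22/3, 7)
obs 13: x=3 → posterior Dirichlet(8, 4, 13, 25/3, 7)

39/121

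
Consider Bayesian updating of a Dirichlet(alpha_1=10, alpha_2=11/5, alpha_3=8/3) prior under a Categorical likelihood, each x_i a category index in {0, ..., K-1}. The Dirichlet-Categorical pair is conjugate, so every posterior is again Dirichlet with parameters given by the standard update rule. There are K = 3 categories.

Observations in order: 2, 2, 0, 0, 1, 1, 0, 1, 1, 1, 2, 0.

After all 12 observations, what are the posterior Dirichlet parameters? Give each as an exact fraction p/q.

obs 1: x=2 → posterior Dirichlet(10, 11/5, 11/3)
obs 2: x=2 → posterior Dirichlet(10, 11/5, 14/3)
obs 3: x=0 → posterior Dirichlet(11, 11/5, 14/3)
obs 4: x=0 → posterior Dirichlet(12, 11/5, 14/3)
obs 5: x=1 → posterior Dirichlet(12, 16/5, 14/3)
obs 6: x=1 → posterior Dirichlet(12, 21/5, 14/3)
obs 7: x=0 → posterior Dirichlet(13, 21/5, 14/3)
obs 8: x=1 → posterior Dirichlet(13, 26/5, 14/3)
obs 9: x=1 → posterior Dirichlet(13, 31/5, 14/3)
obs 10: x=1 → posterior Dirichlet(13, 36/5, 14/3)
obs 11: x=2 → posterior Dirichlet(13, 36/5, 17/3)
obs 12: x=0 → posterior Dirichlet(14, 36/5, 17/3)

alpha_1=14, alpha_2=36/5, alpha_3=17/3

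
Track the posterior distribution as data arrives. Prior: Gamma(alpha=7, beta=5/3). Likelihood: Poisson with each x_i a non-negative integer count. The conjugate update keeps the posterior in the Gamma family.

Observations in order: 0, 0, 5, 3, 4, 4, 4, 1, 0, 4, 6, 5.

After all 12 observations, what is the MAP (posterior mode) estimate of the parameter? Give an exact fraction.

126/41

obs 1: x=0 → posterior Gamma(7, 8/3)
obs 2: x=0 → posterior Gamma(7, 11/3)
obs 3: x=5 → posterior Gamma(12, 14/3)
obs 4: x=3 → posterior Gamma(15, 17/3)
obs 5: x=4 → posterior Gamma(19, 20/3)
obs 6: x=4 → posterior Gamma(23, 23/3)
obs 7: x=4 → posterior Gamma(27, 26/3)
obs 8: x=1 → posterior Gamma(28, 29/3)
obs 9: x=0 → posterior Gamma(28, 32/3)
obs 10: x=4 → posterior Gamma(32, 35/3)
obs 11: x=6 → posterior Gamma(38, 38/3)
obs 12: x=5 → posterior Gamma(43, 41/3)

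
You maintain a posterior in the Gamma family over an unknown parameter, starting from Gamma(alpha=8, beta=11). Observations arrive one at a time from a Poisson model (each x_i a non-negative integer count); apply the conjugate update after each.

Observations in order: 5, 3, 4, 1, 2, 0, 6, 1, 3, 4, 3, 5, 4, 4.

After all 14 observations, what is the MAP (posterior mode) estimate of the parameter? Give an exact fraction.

52/25

obs 1: x=5 → posterior Gamma(13, 12)
obs 2: x=3 → posterior Gamma(16, 13)
obs 3: x=4 → posterior Gamma(20, 14)
obs 4: x=1 → posterior Gamma(21, 15)
obs 5: x=2 → posterior Gamma(23, 16)
obs 6: x=0 → posterior Gamma(23, 17)
obs 7: x=6 → posterior Gamma(29, 18)
obs 8: x=1 → posterior Gamma(30, 19)
obs 9: x=3 → posterior Gamma(33, 20)
obs 10: x=4 → posterior Gamma(37, 21)
obs 11: x=3 → posterior Gamma(40, 22)
obs 12: x=5 → posterior Gamma(45, 23)
obs 13: x=4 → posterior Gamma(49, 24)
obs 14: x=4 → posterior Gamma(53, 25)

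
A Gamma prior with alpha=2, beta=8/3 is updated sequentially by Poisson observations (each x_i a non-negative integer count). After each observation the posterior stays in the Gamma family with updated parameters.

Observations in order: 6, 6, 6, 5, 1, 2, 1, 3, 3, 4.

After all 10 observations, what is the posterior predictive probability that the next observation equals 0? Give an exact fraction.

obs 1: x=6 → posterior Gamma(8, 11/3)
obs 2: x=6 → posterior Gamma(14, 14/3)
obs 3: x=6 → posterior Gamma(20, 17/3)
obs 4: x=5 → posterior Gamma(25, 20/3)
obs 5: x=1 → posterior Gamma(26, 23/3)
obs 6: x=2 → posterior Gamma(28, 26/3)
obs 7: x=1 → posterior Gamma(29, 29/3)
obs 8: x=3 → posterior Gamma(32, 32/3)
obs 9: x=3 → posterior Gamma(35, 35/3)
obs 10: x=4 → posterior Gamma(39, 38/3)

40884648475239771318296311608532703606388520015555810455191552/791717805254439023624865699561776475898803884688668051353443161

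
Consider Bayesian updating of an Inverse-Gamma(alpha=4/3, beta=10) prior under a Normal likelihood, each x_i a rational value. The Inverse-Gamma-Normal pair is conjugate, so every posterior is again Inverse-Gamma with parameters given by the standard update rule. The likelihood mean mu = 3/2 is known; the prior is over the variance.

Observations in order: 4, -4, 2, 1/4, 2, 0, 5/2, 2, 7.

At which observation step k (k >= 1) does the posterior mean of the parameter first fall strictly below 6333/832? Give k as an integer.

obs 1: x=4 → posterior Inverse-Gamma(11/6, 105/8)
obs 2: x=-4 → posterior Inverse-Gamma(7/3, 113/4)
obs 3: x=2 → posterior Inverse-Gamma(17/6, 227/8)
obs 4: x=1/4 → posterior Inverse-Gamma(10/3, 933/32)
obs 5: x=2 → posterior Inverse-Gamma(23/6, 937/32)
obs 6: x=0 → posterior Inverse-Gamma(13/3, 973/32)
obs 7: x=5/2 → posterior Inverse-Gamma(29/6, 989/32)
obs 8: x=2 → posterior Inverse-Gamma(16/3, 993/32)
obs 9: x=7 → posterior Inverse-Gamma(35/6, 1477/32)

k = 8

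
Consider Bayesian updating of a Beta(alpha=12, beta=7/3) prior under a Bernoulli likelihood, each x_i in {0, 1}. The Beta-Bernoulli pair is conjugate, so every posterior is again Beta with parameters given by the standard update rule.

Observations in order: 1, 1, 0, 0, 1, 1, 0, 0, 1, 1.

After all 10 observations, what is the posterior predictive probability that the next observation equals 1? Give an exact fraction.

54/73

obs 1: x=1 → posterior Beta(13, 7/3)
obs 2: x=1 → posterior Beta(14, 7/3)
obs 3: x=0 → posterior Beta(14, 10/3)
obs 4: x=0 → posterior Beta(14, 13/3)
obs 5: x=1 → posterior Beta(15, 13/3)
obs 6: x=1 → posterior Beta(16, 13/3)
obs 7: x=0 → posterior Beta(16, 16/3)
obs 8: x=0 → posterior Beta(16, 19/3)
obs 9: x=1 → posterior Beta(17, 19/3)
obs 10: x=1 → posterior Beta(18, 19/3)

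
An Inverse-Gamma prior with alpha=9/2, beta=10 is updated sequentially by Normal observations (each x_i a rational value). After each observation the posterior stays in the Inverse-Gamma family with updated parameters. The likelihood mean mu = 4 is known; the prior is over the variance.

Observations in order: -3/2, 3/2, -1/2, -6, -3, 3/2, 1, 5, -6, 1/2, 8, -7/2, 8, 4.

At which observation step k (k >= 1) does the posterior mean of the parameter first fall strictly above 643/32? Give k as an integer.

k = 9

obs 1: x=-3/2 → posterior Inverse-Gamma(5, 201/8)
obs 2: x=3/2 → posterior Inverse-Gamma(11/2, 113/4)
obs 3: x=-1/2 → posterior Inverse-Gamma(6, 307/8)
obs 4: x=-6 → posterior Inverse-Gamma(13/2, 707/8)
obs 5: x=-3 → posterior Inverse-Gamma(7, 903/8)
obs 6: x=3/2 → posterior Inverse-Gamma(15/2, 116)
obs 7: x=1 → posterior Inverse-Gamma(8, 241/2)
obs 8: x=5 → posterior Inverse-Gamma(17/2, 121)
obs 9: x=-6 → posterior Inverse-Gamma(9, 171)
obs 10: x=1/2 → posterior Inverse-Gamma(19/2, 1417/8)
obs 11: x=8 → posterior Inverse-Gamma(10, 1481/8)
obs 12: x=-7/2 → posterior Inverse-Gamma(21/2, 853/4)
obs 13: x=8 → posterior Inverse-Gamma(11, 885/4)
obs 14: x=4 → posterior Inverse-Gamma(23/2, 885/4)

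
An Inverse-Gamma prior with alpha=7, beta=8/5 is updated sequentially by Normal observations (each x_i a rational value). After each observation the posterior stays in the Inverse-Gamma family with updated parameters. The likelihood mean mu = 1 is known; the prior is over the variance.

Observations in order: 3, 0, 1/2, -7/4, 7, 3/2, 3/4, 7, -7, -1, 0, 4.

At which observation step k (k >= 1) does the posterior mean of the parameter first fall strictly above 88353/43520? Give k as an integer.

k = 5

obs 1: x=3 → posterior Inverse-Gamma(15/2, 18/5)
obs 2: x=0 → posterior Inverse-Gamma(8, 41/10)
obs 3: x=1/2 → posterior Inverse-Gamma(17/2, 169/40)
obs 4: x=-7/4 → posterior Inverse-Gamma(9, 1281/160)
obs 5: x=7 → posterior Inverse-Gamma(19/2, 4161/160)
obs 6: x=3/2 → posterior Inverse-Gamma(10, 4181/160)
obs 7: x=3/4 → posterior Inverse-Gamma(21/2, 2093/80)
obs 8: x=7 → posterior Inverse-Gamma(11, 3533/80)
obs 9: x=-7 → posterior Inverse-Gamma(23/2, 6093/80)
obs 10: x=-1 → posterior Inverse-Gamma(12, 6253/80)
obs 11: x=0 → posterior Inverse-Gamma(25/2, 6293/80)
obs 12: x=4 → posterior Inverse-Gamma(13, 6653/80)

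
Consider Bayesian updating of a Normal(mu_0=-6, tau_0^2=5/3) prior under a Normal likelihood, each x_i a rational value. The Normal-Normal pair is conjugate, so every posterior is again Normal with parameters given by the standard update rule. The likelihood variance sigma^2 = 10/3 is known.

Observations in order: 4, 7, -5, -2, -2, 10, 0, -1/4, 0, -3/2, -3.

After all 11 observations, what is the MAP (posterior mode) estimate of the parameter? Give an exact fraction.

-19/52

obs 1: x=4 → posterior Normal(-8/3, 10/9)
obs 2: x=7 → posterior Normal(-1/4, 5/6)
obs 3: x=-5 → posterior Normal(-6/5, 2/3)
obs 4: x=-2 → posterior Normal(-4/3, 5/9)
obs 5: x=-2 → posterior Normal(-10/7, 10/21)
obs 6: x=10 → posterior Normal(0, 5/12)
obs 7: x=0 → posterior Normal(0, 10/27)
obs 8: x=-1/4 → posterior Normal(-1/40, 1/3)
obs 9: x=0 → posterior Normal(-1/44, 10/33)
obs 10: x=-3/2 → posterior Normal(-7/48, 5/18)
obs 11: x=-3 → posterior Normal(-19/52, 10/39)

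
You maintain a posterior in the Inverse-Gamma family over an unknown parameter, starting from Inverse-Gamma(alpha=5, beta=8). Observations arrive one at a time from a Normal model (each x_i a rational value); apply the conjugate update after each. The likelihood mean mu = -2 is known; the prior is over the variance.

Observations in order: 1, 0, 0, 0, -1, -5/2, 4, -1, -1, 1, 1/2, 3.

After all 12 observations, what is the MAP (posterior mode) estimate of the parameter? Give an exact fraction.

233/48

obs 1: x=1 → posterior Inverse-Gamma(11/2, 25/2)
obs 2: x=0 → posterior Inverse-Gamma(6, 29/2)
obs 3: x=0 → posterior Inverse-Gamma(13/2, 33/2)
obs 4: x=0 → posterior Inverse-Gamma(7, 37/2)
obs 5: x=-1 → posterior Inverse-Gamma(15/2, 19)
obs 6: x=-5/2 → posterior Inverse-Gamma(8, 153/8)
obs 7: x=4 → posterior Inverse-Gamma(17/2, 297/8)
obs 8: x=-1 → posterior Inverse-Gamma(9, 301/8)
obs 9: x=-1 → posterior Inverse-Gamma(19/2, 305/8)
obs 10: x=1 → posterior Inverse-Gamma(10, 341/8)
obs 11: x=1/2 → posterior Inverse-Gamma(21/2, 183/4)
obs 12: x=3 → posterior Inverse-Gamma(11, 233/4)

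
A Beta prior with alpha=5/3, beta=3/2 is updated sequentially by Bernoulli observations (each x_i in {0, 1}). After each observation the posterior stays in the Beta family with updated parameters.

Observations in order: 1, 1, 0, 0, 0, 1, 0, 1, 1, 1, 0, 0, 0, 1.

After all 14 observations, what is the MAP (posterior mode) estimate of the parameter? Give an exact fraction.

obs 1: x=1 → posterior Beta(8/3, 3/2)
obs 2: x=1 → posterior Beta(11/3, 3/2)
obs 3: x=0 → posterior Beta(11/3, 5/2)
obs 4: x=0 → posterior Beta(11/3, 7/2)
obs 5: x=0 → posterior Beta(11/3, 9/2)
obs 6: x=1 → posterior Beta(14/3, 9/2)
obs 7: x=0 → posterior Beta(14/3, 11/2)
obs 8: x=1 → posterior Beta(17/3, 11/2)
obs 9: x=1 → posterior Beta(20/3, 11/2)
obs 10: x=1 → posterior Beta(23/3, 11/2)
obs 11: x=0 → posterior Beta(23/3, 13/2)
obs 12: x=0 → posterior Beta(23/3, 15/2)
obs 13: x=0 → posterior Beta(23/3, 17/2)
obs 14: x=1 → posterior Beta(26/3, 17/2)

46/91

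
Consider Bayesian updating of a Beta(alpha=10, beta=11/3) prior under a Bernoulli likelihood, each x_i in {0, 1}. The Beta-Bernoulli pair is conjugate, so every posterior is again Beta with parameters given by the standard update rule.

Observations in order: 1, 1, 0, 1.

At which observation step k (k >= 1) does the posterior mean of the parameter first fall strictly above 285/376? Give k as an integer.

k = 2

obs 1: x=1 → posterior Beta(11, 11/3)
obs 2: x=1 → posterior Beta(12, 11/3)
obs 3: x=0 → posterior Beta(12, 14/3)
obs 4: x=1 → posterior Beta(13, 14/3)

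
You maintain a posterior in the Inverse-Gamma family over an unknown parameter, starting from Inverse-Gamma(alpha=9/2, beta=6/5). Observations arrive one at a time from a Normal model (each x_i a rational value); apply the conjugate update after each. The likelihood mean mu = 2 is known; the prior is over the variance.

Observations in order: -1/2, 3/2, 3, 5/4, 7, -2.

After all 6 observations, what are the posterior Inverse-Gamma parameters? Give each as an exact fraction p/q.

obs 1: x=-1/2 → posterior Inverse-Gamma(5, 173/40)
obs 2: x=3/2 → posterior Inverse-Gamma(11/2, 89/20)
obs 3: x=3 → posterior Inverse-Gamma(6, 99/20)
obs 4: x=5/4 → posterior Inverse-Gamma(13/2, 837/160)
obs 5: x=7 → posterior Inverse-Gamma(7, 2837/160)
obs 6: x=-2 → posterior Inverse-Gamma(15/2, 4117/160)

alpha=15/2, beta=4117/160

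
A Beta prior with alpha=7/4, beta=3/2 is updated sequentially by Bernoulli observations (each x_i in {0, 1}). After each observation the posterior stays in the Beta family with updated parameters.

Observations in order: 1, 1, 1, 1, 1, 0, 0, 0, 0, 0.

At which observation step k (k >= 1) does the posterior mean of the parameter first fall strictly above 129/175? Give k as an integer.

obs 1: x=1 → posterior Beta(11/4, 3/2)
obs 2: x=1 → posterior Beta(15/4, 3/2)
obs 3: x=1 → posterior Beta(19/4, 3/2)
obs 4: x=1 → posterior Beta(23/4, 3/2)
obs 5: x=1 → posterior Beta(27/4, 3/2)
obs 6: x=0 → posterior Beta(27/4, 5/2)
obs 7: x=0 → posterior Beta(27/4, 7/2)
obs 8: x=0 → posterior Beta(27/4, 9/2)
obs 9: x=0 → posterior Beta(27/4, 11/2)
obs 10: x=0 → posterior Beta(27/4, 13/2)

k = 3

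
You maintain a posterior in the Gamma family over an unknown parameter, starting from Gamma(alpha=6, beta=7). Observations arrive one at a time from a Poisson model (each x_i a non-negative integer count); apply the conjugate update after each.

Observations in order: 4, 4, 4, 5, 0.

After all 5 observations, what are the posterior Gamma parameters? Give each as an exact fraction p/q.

obs 1: x=4 → posterior Gamma(10, 8)
obs 2: x=4 → posterior Gamma(14, 9)
obs 3: x=4 → posterior Gamma(18, 10)
obs 4: x=5 → posterior Gamma(23, 11)
obs 5: x=0 → posterior Gamma(23, 12)

alpha=23, beta=12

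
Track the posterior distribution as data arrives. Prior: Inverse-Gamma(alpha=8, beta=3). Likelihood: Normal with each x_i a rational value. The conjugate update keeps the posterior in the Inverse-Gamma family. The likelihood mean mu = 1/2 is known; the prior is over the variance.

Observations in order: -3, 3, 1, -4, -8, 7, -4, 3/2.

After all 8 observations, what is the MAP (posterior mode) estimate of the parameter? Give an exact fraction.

723/104

obs 1: x=-3 → posterior Inverse-Gamma(17/2, 73/8)
obs 2: x=3 → posterior Inverse-Gamma(9, 49/4)
obs 3: x=1 → posterior Inverse-Gamma(19/2, 99/8)
obs 4: x=-4 → posterior Inverse-Gamma(10, 45/2)
obs 5: x=-8 → posterior Inverse-Gamma(21/2, 469/8)
obs 6: x=7 → posterior Inverse-Gamma(11, 319/4)
obs 7: x=-4 → posterior Inverse-Gamma(23/2, 719/8)
obs 8: x=3/2 → posterior Inverse-Gamma(12, 723/8)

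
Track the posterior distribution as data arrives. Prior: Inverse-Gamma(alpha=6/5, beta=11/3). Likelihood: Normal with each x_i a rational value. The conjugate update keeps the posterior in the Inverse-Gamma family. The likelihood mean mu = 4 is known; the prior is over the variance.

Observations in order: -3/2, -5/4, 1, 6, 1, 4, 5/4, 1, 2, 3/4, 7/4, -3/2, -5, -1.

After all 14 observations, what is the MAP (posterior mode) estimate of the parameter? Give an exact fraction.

obs 1: x=-3/2 → posterior Inverse-Gamma(17/10, 451/24)
obs 2: x=-5/4 → posterior Inverse-Gamma(11/5, 3127/96)
obs 3: x=1 → posterior Inverse-Gamma(27/10, 3559/96)
obs 4: x=6 → posterior Inverse-Gamma(16/5, 3751/96)
obs 5: x=1 → posterior Inverse-Gamma(37/10, 4183/96)
obs 6: x=4 → posterior Inverse-Gamma(21/5, 4183/96)
obs 7: x=5/4 → posterior Inverse-Gamma(47/10, 2273/48)
obs 8: x=1 → posterior Inverse-Gamma(26/5, 2489/48)
obs 9: x=2 → posterior Inverse-Gamma(57/10, 2585/48)
obs 10: x=3/4 → posterior Inverse-Gamma(31/5, 5677/96)
obs 11: x=7/4 → posterior Inverse-Gamma(67/10, 185/3)
obs 12: x=-3/2 → posterior Inverse-Gamma(36/5, 1843/24)
obs 13: x=-5 → posterior Inverse-Gamma(77/10, 2815/24)
obs 14: x=-1 → posterior Inverse-Gamma(41/5, 3115/24)

15575/1104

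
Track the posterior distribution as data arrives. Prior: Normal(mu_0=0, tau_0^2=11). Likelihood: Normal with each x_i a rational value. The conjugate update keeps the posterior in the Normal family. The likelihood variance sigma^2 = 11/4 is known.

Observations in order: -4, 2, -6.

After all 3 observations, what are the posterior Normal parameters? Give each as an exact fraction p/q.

obs 1: x=-4 → posterior Normal(-16/5, 11/5)
obs 2: x=2 → posterior Normal(-8/9, 11/9)
obs 3: x=-6 → posterior Normal(-32/13, 11/13)

mu_0=-32/13, tau_0^2=11/13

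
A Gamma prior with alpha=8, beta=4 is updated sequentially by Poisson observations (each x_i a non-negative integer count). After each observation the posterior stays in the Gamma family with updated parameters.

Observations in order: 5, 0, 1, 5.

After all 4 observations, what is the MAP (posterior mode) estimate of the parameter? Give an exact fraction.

9/4

obs 1: x=5 → posterior Gamma(13, 5)
obs 2: x=0 → posterior Gamma(13, 6)
obs 3: x=1 → posterior Gamma(14, 7)
obs 4: x=5 → posterior Gamma(19, 8)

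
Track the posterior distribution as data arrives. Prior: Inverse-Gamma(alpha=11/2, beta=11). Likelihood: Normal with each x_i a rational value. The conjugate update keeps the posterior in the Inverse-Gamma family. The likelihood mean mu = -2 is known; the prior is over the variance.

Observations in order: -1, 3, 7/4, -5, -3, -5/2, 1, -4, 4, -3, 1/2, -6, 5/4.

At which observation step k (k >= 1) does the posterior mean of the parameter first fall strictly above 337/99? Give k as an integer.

k = 2

obs 1: x=-1 → posterior Inverse-Gamma(6, 23/2)
obs 2: x=3 → posterior Inverse-Gamma(13/2, 24)
obs 3: x=7/4 → posterior Inverse-Gamma(7, 993/32)
obs 4: x=-5 → posterior Inverse-Gamma(15/2, 1137/32)
obs 5: x=-3 → posterior Inverse-Gamma(8, 1153/32)
obs 6: x=-5/2 → posterior Inverse-Gamma(17/2, 1157/32)
obs 7: x=1 → posterior Inverse-Gamma(9, 1301/32)
obs 8: x=-4 → posterior Inverse-Gamma(19/2, 1365/32)
obs 9: x=4 → posterior Inverse-Gamma(10, 1941/32)
obs 10: x=-3 → posterior Inverse-Gamma(21/2, 1957/32)
obs 11: x=1/2 → posterior Inverse-Gamma(11, 2057/32)
obs 12: x=-6 → posterior Inverse-Gamma(23/2, 2313/32)
obs 13: x=5/4 → posterior Inverse-Gamma(12, 1241/16)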